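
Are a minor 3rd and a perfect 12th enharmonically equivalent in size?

A minor third is 3 semitones but a perfect twelfth is 19 semitones — different sizes.

No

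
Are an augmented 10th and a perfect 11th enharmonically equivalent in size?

Yes

An augmented tenth = 17 semitones = a perfect eleventh; enharmonically equal.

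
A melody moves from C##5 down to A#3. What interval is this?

Descending from C##5 to A#3 is the same interval as ascending A#3 to C##5.
A to C spans three letter names (A-B-C), plus an octave — that makes it a tenth of some quality.
A#3 to C##5 is 16 semitones, matching the major tenth exactly, so the quality is major.
(Equivalently, a compound major third: a major third plus an octave.)

major tenth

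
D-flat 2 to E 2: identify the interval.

D to E spans two letter names (D-E): a second.
A major second would be 2 semitones; Db2 to E2 is 3, one semitone wider, so the interval is augmented.

augmented 2nd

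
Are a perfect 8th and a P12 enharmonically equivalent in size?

12 semitones (perfect octave) vs 19 semitones (perfect twelfth): not equal.

No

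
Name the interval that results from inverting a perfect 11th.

perfect 5th

First reduce the compound perfect eleventh to its simple form, a perfect fourth.
Inverted interval numbers add to nine, so a fourth pairs with a fifth (4 + 5 = 9).
The quality also flips — perfect stays perfect — giving a perfect fifth.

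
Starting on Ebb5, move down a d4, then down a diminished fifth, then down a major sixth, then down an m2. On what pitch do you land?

Ebb5 down a diminished fourth → Bb4 (4 semitones).
Down a diminished fifth from Bb4: E4 (6 semitones down).
Down a major sixth from E4: G3 (9 semitones down).
G3 down a minor second → F#3 (1 semitone).

F#3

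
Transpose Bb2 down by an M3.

Counting three letter names down from B lands on G.
A major third spans 4 semitones, so from Bb2 the target pitch is Gb2.

Gb2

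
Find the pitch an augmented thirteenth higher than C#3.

A##4

Counting six letter names plus an octave up from C lands on A.
An augmented thirteenth spans 22 semitones, so from C#3 the target pitch is A##4.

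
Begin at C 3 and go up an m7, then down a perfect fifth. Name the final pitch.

C3 up a minor seventh → Bb3 (10 semitones).
A perfect fifth down from Bb3 is Eb3.

E flat 3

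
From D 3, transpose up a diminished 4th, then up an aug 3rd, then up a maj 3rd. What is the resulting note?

Up a diminished fourth from D3: Gb3 (4 semitones up).
Up an augmented third from Gb3: B3 (5 semitones up).
Up a major third from B3: D#4 (4 semitones up).

D sharp 4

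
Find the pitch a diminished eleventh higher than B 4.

E flat 6

Four letters up from B (plus an octave) reaches E.
Moving 16 semitones up from B4 (the size of a diminished eleventh) reaches Eb6.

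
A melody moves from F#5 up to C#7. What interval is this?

perfect twelfth

F to C spans five letter names (F-G-A-B-C), plus an octave: a twelfth.
Counting semitones, F#5→C#7 is 19, which is the perfect twelfth.
(Equivalently, a compound perfect fifth: a perfect fifth plus an octave.)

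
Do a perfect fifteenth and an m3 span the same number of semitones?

No

24 semitones (perfect fifteenth) vs 3 semitones (minor third): not equal.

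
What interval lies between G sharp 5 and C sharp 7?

perfect eleventh

G to C spans four letter names (G-A-B-C), plus an octave: an eleventh.
G#5 to C#7 is 17 semitones, matching the perfect eleventh exactly, so the quality is perfect.
(Equivalently, a compound perfect fourth: a perfect fourth plus an octave.)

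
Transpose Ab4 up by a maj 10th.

C6

Three letters up from A (plus an octave) reaches C.
A major tenth spans 16 semitones, so from Ab4 the target pitch is C6.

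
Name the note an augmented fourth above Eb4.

Counting four letter names up from E lands on A.
An augmented fourth is 6 semitones; 6 semitones up from Eb4 gives A4.

A4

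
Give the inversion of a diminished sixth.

A3

Inverted interval numbers add to nine, so a sixth pairs with a third (6 + 3 = 9).
The quality also flips — diminished becomes augmented — giving an augmented third.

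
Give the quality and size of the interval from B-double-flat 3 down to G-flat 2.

m10

Descending from Bbb3 to Gb2 is the same interval as ascending Gb2 to Bbb3.
G to B spans three letter names (G-A-B), plus an octave: a tenth.
At 15 semitones, Gb2→Bbb3 falls one short of a major tenth: minor.
(Equivalently, a compound minor third: a minor third plus an octave.)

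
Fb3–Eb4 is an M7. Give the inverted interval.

The rule of nine gives the new number: 9 − 7 = 2, so a seventh becomes a second.
Quality inverts too: major becomes minor. That makes the inversion a minor second.

m2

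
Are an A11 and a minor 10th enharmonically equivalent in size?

No

An augmented eleventh is 18 semitones but a minor tenth is 15 semitones — different sizes.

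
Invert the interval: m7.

major 2nd

Interval numbers invert to sum to nine: 7 + 2 = 9, so a seventh inverts to a second.
The quality also flips — minor becomes major — giving a major second.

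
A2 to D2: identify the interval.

Descending from A2 to D2 is the same interval as ascending D2 to A2.
D to A spans five letter names (D-E-F-G-A), so the interval is some kind of fifth.
Counting semitones, D2→A2 is 7, which is the perfect fifth.

perfect 5th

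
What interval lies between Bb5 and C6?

B to C spans two letter names (B-C), so the interval is some kind of second.
Bb5 to C6 is 2 semitones, matching the major second exactly, so the quality is major.

major second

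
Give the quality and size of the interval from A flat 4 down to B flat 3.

Descending from Ab4 to Bb3 is the same interval as ascending Bb3 to Ab4.
B to A spans seven letter names (B-C-D-E-F-G-A), so the interval is some kind of seventh.
Bb3 to Ab4 is 10 semitones, a half step short of the major seventh (11), so this is minor.

minor 7th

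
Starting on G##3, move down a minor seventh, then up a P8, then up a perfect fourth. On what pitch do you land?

D##4

G##3 down a minor seventh → A##2 (10 semitones).
Up a perfect octave from A##2: A##3 (12 semitones up).
A##3 up a perfect fourth → D##4 (5 semitones).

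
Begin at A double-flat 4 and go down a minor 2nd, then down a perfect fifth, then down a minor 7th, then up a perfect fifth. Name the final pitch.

A flat 3

A minor second down from Abb4 is Gb4.
Gb4 down a perfect fifth → Cb4 (7 semitones).
A minor seventh down from Cb4 is Db3.
A perfect fifth up from Db3 is Ab3.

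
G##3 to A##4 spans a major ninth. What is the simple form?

Subtracting seven from the interval number removes an octave: 9 − 7 = 2.
Quality carries through unchanged, so the simple form is a major second.

major 2nd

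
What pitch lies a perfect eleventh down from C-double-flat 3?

The eleventh's letter: C down four letter names plus an octave → G.
A perfect eleventh spans 17 semitones, so from Cbb3 the target pitch is Gbb1.

G-double-flat 1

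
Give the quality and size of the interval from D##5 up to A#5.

d5

D to A spans five letter names (D-E-F-G-A): a fifth.
D##5 to A#5 spans 6 semitones — one semitone narrower than the perfect fifth (7) — giving a diminished fifth.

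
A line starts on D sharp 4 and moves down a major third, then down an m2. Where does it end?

A sharp 3

Down a major third from D#4: B3 (4 semitones down).
Down a minor second from B3: A#3 (1 semitone down).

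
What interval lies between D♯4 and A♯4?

D to A spans five letter names (D-E-F-G-A), so the interval is some kind of fifth.
The perfect fifth spans 7 semitones, and D#4 to A#4 is exactly 7 semitones — so this is a perfect fifth.

P5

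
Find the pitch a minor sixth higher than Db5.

Bbb5

Counting six letter names up from D lands on B.
A minor sixth is 8 semitones; 8 semitones up from Db5 gives Bbb5.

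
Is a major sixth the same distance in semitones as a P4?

9 semitones (major sixth) vs 5 semitones (perfect fourth): not equal.

No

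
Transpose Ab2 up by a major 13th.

F4

Six letters up from A (plus an octave) reaches F.
Moving 21 semitones up from Ab2 (the size of a major thirteenth) reaches F4.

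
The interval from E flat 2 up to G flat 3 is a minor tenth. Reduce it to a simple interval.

minor 3rd

Each octave removed subtracts seven from the number: 10 − 7 = 3.
That makes a minor tenth a compound minor third — an octave plus a minor third.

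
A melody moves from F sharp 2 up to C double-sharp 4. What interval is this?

F to C spans five letter names (F-G-A-B-C), plus an octave: a twelfth.
F#2 to C##4 spans 20 semitones — one semitone wider than the perfect twelfth (19) — giving an augmented twelfth.
(Equivalently, a compound augmented fifth: an augmented fifth plus an octave.)

augmented 12th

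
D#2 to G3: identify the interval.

d11

D to G spans four letter names (D-E-F-G), plus an octave: an eleventh.
D#2 to G3 spans 16 semitones — one semitone narrower than the perfect eleventh (17) — giving a diminished eleventh.
(Equivalently, a compound diminished fourth: a diminished fourth plus an octave.)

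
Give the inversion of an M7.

The rule of nine gives the new number: 9 − 7 = 2, so a seventh becomes a second.
Quality inverts too: major becomes minor. That makes the inversion a minor second.

minor second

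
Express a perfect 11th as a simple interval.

Subtracting seven from the interval number removes an octave: 11 − 7 = 4.
Quality carries through unchanged, so the simple form is a perfect fourth.

P4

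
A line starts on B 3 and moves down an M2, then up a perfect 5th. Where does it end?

E 4

A major second down from B3 is A3.
A3 up a perfect fifth → E4 (7 semitones).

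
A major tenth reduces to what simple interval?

major third

Each octave removed subtracts seven from the number: 10 − 7 = 3.
So a major tenth is an octave plus a major third. The quality is unchanged.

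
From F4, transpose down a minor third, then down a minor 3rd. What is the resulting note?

Down a minor third from F4: D4 (3 semitones down).
Down a minor third from D4: B3 (3 semitones down).

B3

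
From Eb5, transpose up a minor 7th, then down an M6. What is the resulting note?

Fb5

A minor seventh up from Eb5 is Db6.
Down a major sixth from Db6: Fb5 (9 semitones down).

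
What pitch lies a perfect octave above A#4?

A#5

For an octave the letter name doesn't change: still A, an octave up.
Moving 12 semitones up from A#4 (the size of a perfect octave) reaches A#5.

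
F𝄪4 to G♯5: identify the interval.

minor ninth

F to G spans two letter names (F-G), plus an octave — that makes it a ninth of some quality.
F##4 to G#5 is 13 semitones, a half step short of the major ninth (14), so this is minor.
(Equivalently, a compound minor second: a minor second plus an octave.)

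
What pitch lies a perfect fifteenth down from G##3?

G##1

A fifteenth keeps the letter name G, two octaves down from G.
Moving 24 semitones down from G##3 (the size of a perfect fifteenth) reaches G##1.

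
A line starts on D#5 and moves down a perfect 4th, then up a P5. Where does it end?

A perfect fourth down from D#5 is A#4.
A#4 up a perfect fifth → E#5 (7 semitones).

E#5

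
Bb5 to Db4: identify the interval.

Descending from Bb5 to Db4 is the same interval as ascending Db4 to Bb5.
D to B spans six letter names (D-E-F-G-A-B), plus an octave — that makes it a thirteenth of some quality.
Counting semitones, Db4→Bb5 is 21, which is the major thirteenth.
(Equivalently, a compound major sixth: a major sixth plus an octave.)

major thirteenth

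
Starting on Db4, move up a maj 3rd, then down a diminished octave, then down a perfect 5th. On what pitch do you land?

B2

A major third up from Db4 is F4.
Down a diminished octave from F4: F#3 (11 semitones down).
F#3 down a perfect fifth → B2 (7 semitones).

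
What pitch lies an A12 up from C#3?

G##4

Five letters up from C (plus an octave) reaches G.
An augmented twelfth is 20 semitones; 20 semitones up from C#3 gives G##4.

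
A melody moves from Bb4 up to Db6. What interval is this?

m10

B to D spans three letter names (B-C-D), plus an octave, so the interval is some kind of tenth.
A major tenth would be 16 semitones, but Bb4 to Db6 is 15 — one semitone narrower, making it a minor tenth.
(Equivalently, a compound minor third: a minor third plus an octave.)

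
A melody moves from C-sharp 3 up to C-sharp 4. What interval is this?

perfect octave

C to C is the same letter name, plus an octave: an octave.
C#3 to C#4 is 12 semitones, matching the perfect octave exactly, so the quality is perfect.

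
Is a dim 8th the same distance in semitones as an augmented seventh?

No

A diminished octave is 11 semitones but an augmented seventh is 12 semitones — different sizes.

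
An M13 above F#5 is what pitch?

D#7

Six letters up from F (plus an octave) reaches D.
A major thirteenth spans 21 semitones, so from F#5 the target pitch is D#7.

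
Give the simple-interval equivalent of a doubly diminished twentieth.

Each octave removed subtracts seven from the number: 20 − 14 = 6.
Quality carries through unchanged, so the simple form is a doubly diminished sixth.

doubly diminished sixth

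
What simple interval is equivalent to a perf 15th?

P8

Take out an octave (7 from the number): 15 − 7 = 8.
Quality carries through unchanged, so the simple form is a perfect octave.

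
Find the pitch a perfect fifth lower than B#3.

The fifth takes the letter from B down to E.
Moving 7 semitones down from B#3 (the size of a perfect fifth) reaches E#3.

E#3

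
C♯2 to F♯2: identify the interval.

P4

C to F spans four letter names (C-D-E-F), so the interval is some kind of fourth.
Counting semitones, C#2→F#2 is 5, which is the perfect fourth.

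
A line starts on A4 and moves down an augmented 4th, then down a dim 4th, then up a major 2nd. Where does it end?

An augmented fourth down from A4 is Eb4.
Down a diminished fourth from Eb4: B3 (4 semitones down).
Up a major second from B3: C#4 (2 semitones up).

C#4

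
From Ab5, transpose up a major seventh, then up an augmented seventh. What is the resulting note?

Up a major seventh from Ab5: G6 (11 semitones up).
An augmented seventh up from G6 is F##7.

F##7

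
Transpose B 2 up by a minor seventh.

Counting seven letter names up from B lands on A.
Moving 10 semitones up from B2 (the size of a minor seventh) reaches A3.

A 3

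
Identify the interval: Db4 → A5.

A12

D to A spans five letter names (D-E-F-G-A), plus an octave: a twelfth.
Db4 to A5 spans 20 semitones — one semitone wider than the perfect twelfth (19) — giving an augmented twelfth.
(Equivalently, a compound augmented fifth: an augmented fifth plus an octave.)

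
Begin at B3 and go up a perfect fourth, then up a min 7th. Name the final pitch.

B3 up a perfect fourth → E4 (5 semitones).
A minor seventh up from E4 is D5.

D5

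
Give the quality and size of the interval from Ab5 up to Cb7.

m10

A to C spans three letter names (A-B-C), plus an octave: a tenth.
A major tenth would be 16 semitones, but Ab5 to Cb7 is 15 — one semitone narrower, making it a minor tenth.
(Equivalently, a compound minor third: a minor third plus an octave.)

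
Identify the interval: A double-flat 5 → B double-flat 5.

A to B spans two letter names (A-B), so the interval is some kind of second.
Abb5 to Bbb5 is 2 semitones, matching the major second exactly, so the quality is major.

major 2nd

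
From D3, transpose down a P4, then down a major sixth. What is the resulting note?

C2

A perfect fourth down from D3 is A2.
A2 down a major sixth → C2 (9 semitones).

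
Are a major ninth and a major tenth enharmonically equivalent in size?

No

A major ninth is 14 semitones but a major tenth is 16 semitones — different sizes.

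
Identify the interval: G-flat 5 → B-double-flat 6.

G to B spans three letter names (G-A-B), plus an octave — that makes it a tenth of some quality.
At 15 semitones, Gb5→Bbb6 falls one short of a major tenth: minor.
(Equivalently, a compound minor third: a minor third plus an octave.)

minor 10th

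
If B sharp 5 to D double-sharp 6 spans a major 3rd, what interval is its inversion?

minor sixth

Inverted interval numbers add to nine, so a third pairs with a sixth (3 + 6 = 9).
The quality also flips — major becomes minor — giving a minor sixth.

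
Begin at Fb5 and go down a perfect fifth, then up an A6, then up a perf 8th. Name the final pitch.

Fb5 down a perfect fifth → Bbb4 (7 semitones).
Up an augmented sixth from Bbb4: G5 (10 semitones up).
Up a perfect octave from G5: G6 (12 semitones up).

G6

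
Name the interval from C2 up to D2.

major 2nd

C to D spans two letter names (C-D) — that makes it a second of some quality.
Counting semitones, C2→D2 is 2, which is the major second.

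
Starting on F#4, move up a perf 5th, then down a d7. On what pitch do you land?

F#4 up a perfect fifth → C#5 (7 semitones).
C#5 down a diminished seventh → D##4 (9 semitones).

D##4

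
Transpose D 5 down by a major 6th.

F 4

Counting six letter names down from D lands on F.
Moving 9 semitones down from D5 (the size of a major sixth) reaches F4.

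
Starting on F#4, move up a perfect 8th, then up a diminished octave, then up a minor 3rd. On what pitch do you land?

Ab6

F#4 up a perfect octave → F#5 (12 semitones).
F#5 up a diminished octave → F6 (11 semitones).
Up a minor third from F6: Ab6 (3 semitones up).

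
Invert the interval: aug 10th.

diminished sixth

First reduce the compound augmented tenth to its simple form, an augmented third.
The rule of nine gives the new number: 9 − 3 = 6, so a third becomes a sixth.
Quality inverts too: augmented becomes diminished. That makes the inversion a diminished sixth.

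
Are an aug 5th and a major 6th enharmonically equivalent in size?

8 semitones (augmented fifth) vs 9 semitones (major sixth): not equal.

No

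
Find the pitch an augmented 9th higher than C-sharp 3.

The ninth's letter: C up two letter names plus an octave → D.
An augmented ninth is 15 semitones; 15 semitones up from C#3 gives D##4.

D-double-sharp 4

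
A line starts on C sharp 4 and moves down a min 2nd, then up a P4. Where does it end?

Down a minor second from C#4: B#3 (1 semitone down).
B#3 up a perfect fourth → E#4 (5 semitones).

E sharp 4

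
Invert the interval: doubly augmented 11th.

dd5

First reduce the compound doubly augmented eleventh to its simple form, a doubly augmented fourth.
Inverted interval numbers add to nine, so a fourth pairs with a fifth (4 + 5 = 9).
And doubly augmented becomes doubly diminished under inversion, so we get a doubly diminished fifth.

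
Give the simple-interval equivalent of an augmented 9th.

A2

Take out an octave (7 from the number): 9 − 7 = 2.
That makes an augmented ninth a compound augmented second — an octave plus an augmented second.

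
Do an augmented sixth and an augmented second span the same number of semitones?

No

10 semitones (augmented sixth) vs 3 semitones (augmented second): not equal.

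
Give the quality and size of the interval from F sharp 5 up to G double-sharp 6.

F to G spans two letter names (F-G), plus an octave — that makes it a ninth of some quality.
The major ninth is 14 semitones; here we have 15, one semitone wider: augmented.
(Equivalently, a compound augmented second: an augmented second plus an octave.)

A9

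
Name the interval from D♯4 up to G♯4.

D to G spans four letter names (D-E-F-G) — that makes it a fourth of some quality.
The perfect fourth spans 5 semitones, and D#4 to G#4 is exactly 5 semitones — so this is a perfect fourth.

perfect fourth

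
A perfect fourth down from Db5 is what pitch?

Counting four letter names down from D lands on A.
Moving 5 semitones down from Db5 (the size of a perfect fourth) reaches Ab4.

Ab4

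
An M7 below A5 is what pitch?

Bb4

Seven letter names down from A: B.
A major seventh spans 11 semitones, so from A5 the target pitch is Bb4.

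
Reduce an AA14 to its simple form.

Subtracting seven from the interval number removes an octave: 14 − 7 = 7.
So a doubly augmented fourteenth is an octave plus a doubly augmented seventh. The quality is unchanged.

doubly augmented seventh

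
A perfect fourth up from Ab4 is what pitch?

Counting four letter names up from A lands on D.
A perfect fourth is 5 semitones; 5 semitones up from Ab4 gives Db5.

Db5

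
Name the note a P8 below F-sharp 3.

The letter stays F (same as the start), shifted an octave down.
Moving 12 semitones down from F#3 (the size of a perfect octave) reaches F#2.

F-sharp 2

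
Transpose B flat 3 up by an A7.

A sharp 4

The seventh takes the letter from B up to A.
An augmented seventh spans 12 semitones, so from Bb3 the target pitch is A#4.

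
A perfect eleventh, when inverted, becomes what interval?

First reduce the compound perfect eleventh to its simple form, a perfect fourth.
Interval numbers invert to sum to nine: 4 + 5 = 9, so a fourth inverts to a fifth.
And perfect stays perfect under inversion, so we get a perfect fifth.

P5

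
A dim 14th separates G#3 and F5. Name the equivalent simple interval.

d7

Take out an octave (7 from the number): 14 − 7 = 7.
So a diminished fourteenth is an octave plus a diminished seventh. The quality is unchanged.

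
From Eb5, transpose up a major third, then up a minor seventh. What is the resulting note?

A major third up from Eb5 is G5.
Up a minor seventh from G5: F6 (10 semitones up).

F6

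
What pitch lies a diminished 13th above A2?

Fb4

Six letters up from A (plus an octave) reaches F.
A diminished thirteenth spans 19 semitones, so from A2 the target pitch is Fb4.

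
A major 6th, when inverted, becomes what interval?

Inverted interval numbers add to nine, so a sixth pairs with a third (6 + 3 = 9).
The quality also flips — major becomes minor — giving a minor third.

minor third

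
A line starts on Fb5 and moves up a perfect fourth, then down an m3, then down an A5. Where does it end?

A perfect fourth up from Fb5 is Bbb5.
Bbb5 down a minor third → Gb5 (3 semitones).
Down an augmented fifth from Gb5: Cbb5 (8 semitones down).

Cbb5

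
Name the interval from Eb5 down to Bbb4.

Descending from Eb5 to Bbb4 is the same interval as ascending Bbb4 to Eb5.
B to E spans four letter names (B-C-D-E): a fourth.
The perfect fourth is 5 semitones; here we have 6, one semitone wider: augmented.

augmented fourth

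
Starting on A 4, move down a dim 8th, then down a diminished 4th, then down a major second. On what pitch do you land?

D double-sharp 3

Down a diminished octave from A4: A#3 (11 semitones down).
A#3 down a diminished fourth → E##3 (4 semitones).
Down a major second from E##3: D##3 (2 semitones down).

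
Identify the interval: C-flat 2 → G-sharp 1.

Descending from Cb2 to G#1 is the same interval as ascending G#1 to Cb2.
G to C spans four letter names (G-A-B-C): a fourth.
A perfect fourth would be 5 semitones; G#1 to Cb2 is 3, two semitones narrower, so the interval is doubly diminished.

doubly diminished fourth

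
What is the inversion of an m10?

First reduce the compound minor tenth to its simple form, a minor third.
Interval numbers invert to sum to nine: 3 + 6 = 9, so a third inverts to a sixth.
Quality inverts too: minor becomes major. That makes the inversion a major sixth.

major sixth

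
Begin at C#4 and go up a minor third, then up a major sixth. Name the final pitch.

C#4 up a minor third → E4 (3 semitones).
E4 up a major sixth → C#5 (9 semitones).

C#5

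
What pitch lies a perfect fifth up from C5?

The fifth takes the letter from C up to G.
A perfect fifth is 7 semitones; 7 semitones up from C5 gives G5.

G5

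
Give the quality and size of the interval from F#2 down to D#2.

m3

Descending from F#2 to D#2 is the same interval as ascending D#2 to F#2.
D to F spans three letter names (D-E-F): a third.
D#2 to F#2 is 3 semitones, a half step short of the major third (4), so this is minor.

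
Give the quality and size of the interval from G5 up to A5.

G to A spans two letter names (G-A), so the interval is some kind of second.
G5 to A5 is 2 semitones, matching the major second exactly, so the quality is major.

major 2nd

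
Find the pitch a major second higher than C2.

D2

Two letter names up from C: D.
Moving 2 semitones up from C2 (the size of a major second) reaches D2.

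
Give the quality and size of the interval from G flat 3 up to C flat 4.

G to C spans four letter names (G-A-B-C), so the interval is some kind of fourth.
Counting semitones, Gb3→Cb4 is 5, which is the perfect fourth.

P4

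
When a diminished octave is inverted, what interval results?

A1

Interval numbers invert to sum to nine: 8 + 1 = 9, so an octave inverts to a unison.
Quality inverts too: diminished becomes augmented. That makes the inversion an augmented unison.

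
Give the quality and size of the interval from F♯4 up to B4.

F to B spans four letter names (F-G-A-B), so the interval is some kind of fourth.
The perfect fourth spans 5 semitones, and F#4 to B4 is exactly 5 semitones — so this is a perfect fourth.

P4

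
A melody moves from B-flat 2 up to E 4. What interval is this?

augmented eleventh

B to E spans four letter names (B-C-D-E), plus an octave — that makes it an eleventh of some quality.
The perfect eleventh is 17 semitones; here we have 18, one semitone wider: augmented.
(Equivalently, a compound augmented fourth: an augmented fourth plus an octave.)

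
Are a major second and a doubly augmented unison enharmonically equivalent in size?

Yes

Both span 2 semitones: a major second and a doubly augmented unison are the same chromatic distance.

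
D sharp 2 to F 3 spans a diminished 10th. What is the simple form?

Subtracting seven from the interval number removes an octave: 10 − 7 = 3.
Quality carries through unchanged, so the simple form is a diminished third.

diminished 3rd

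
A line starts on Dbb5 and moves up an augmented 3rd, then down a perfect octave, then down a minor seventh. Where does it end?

An augmented third up from Dbb5 is F5.
A perfect octave down from F5 is F4.
Down a minor seventh from F4: G3 (10 semitones down).

G3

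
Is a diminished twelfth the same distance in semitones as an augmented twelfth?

No

18 semitones (diminished twelfth) vs 20 semitones (augmented twelfth): not equal.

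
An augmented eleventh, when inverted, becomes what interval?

First reduce the compound augmented eleventh to its simple form, an augmented fourth.
Interval numbers invert to sum to nine: 4 + 5 = 9, so a fourth inverts to a fifth.
And augmented becomes diminished under inversion, so we get a diminished fifth.

diminished 5th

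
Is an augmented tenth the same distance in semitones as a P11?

Both span 17 semitones: an augmented tenth and a perfect eleventh are the same chromatic distance.

Yes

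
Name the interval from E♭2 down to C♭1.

Descending from Eb2 to Cb1 is the same interval as ascending Cb1 to Eb2.
C to E spans three letter names (C-D-E), plus an octave — that makes it a tenth of some quality.
The major tenth spans 16 semitones, and Cb1 to Eb2 is exactly 16 semitones — so this is a major tenth.
(Equivalently, a compound major third: a major third plus an octave.)

major 10th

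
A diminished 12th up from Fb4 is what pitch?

Cbb6

Five letters up from F (plus an octave) reaches C.
Moving 18 semitones up from Fb4 (the size of a diminished twelfth) reaches Cbb6.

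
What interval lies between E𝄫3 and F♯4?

AA9

E to F spans two letter names (E-F), plus an octave, so the interval is some kind of ninth.
The major ninth is 14 semitones; here we have 16, two semitones wider: doubly augmented.
(Equivalently, a compound doubly augmented second: a doubly augmented second plus an octave.)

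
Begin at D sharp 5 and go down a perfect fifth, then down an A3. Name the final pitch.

E flat 4

D#5 down a perfect fifth → G#4 (7 semitones).
G#4 down an augmented third → Eb4 (5 semitones).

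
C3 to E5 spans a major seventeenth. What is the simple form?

M3

Take out 2 octaves (14 from the number): 17 − 14 = 3.
So a major seventeenth is 2 octaves plus a major third. The quality is unchanged.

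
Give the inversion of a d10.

A6

First reduce the compound diminished tenth to its simple form, a diminished third.
The rule of nine gives the new number: 9 − 3 = 6, so a third becomes a sixth.
And diminished becomes augmented under inversion, so we get an augmented sixth.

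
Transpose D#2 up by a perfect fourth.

Four letter names up from D: G.
A perfect fourth is 5 semitones; 5 semitones up from D#2 gives G#2.

G#2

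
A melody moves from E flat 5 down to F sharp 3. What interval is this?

Descending from Eb5 to F#3 is the same interval as ascending F#3 to Eb5.
F to E spans seven letter names (F-G-A-B-C-D-E), plus an octave: a fourteenth.
A major fourteenth would be 23 semitones; F#3 to Eb5 is 21, two semitones narrower, so the interval is diminished.
(Equivalently, a compound diminished seventh: a diminished seventh plus an octave.)

diminished fourteenth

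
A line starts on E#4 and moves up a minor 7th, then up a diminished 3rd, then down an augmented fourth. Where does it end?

Up a minor seventh from E#4: D#5 (10 semitones up).
A diminished third up from D#5 is F5.
Down an augmented fourth from F5: Cb5 (6 semitones down).

Cb5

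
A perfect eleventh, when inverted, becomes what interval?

First reduce the compound perfect eleventh to its simple form, a perfect fourth.
The rule of nine gives the new number: 9 − 4 = 5, so a fourth becomes a fifth.
And perfect stays perfect under inversion, so we get a perfect fifth.

perfect fifth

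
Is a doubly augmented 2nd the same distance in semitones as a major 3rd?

Yes

A doubly augmented second spans 4 semitones, and a major third also spans 4 semitones — they're enharmonic.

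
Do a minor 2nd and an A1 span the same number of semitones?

Yes

A minor second spans 1 semitone, and an augmented unison also spans 1 semitone — they're enharmonic.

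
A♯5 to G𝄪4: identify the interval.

Descending from A#5 to G##4 is the same interval as ascending G##4 to A#5.
G to A spans two letter names (G-A), plus an octave, so the interval is some kind of ninth.
G##4 to A#5 is 13 semitones, a half step short of the major ninth (14), so this is minor.
(Equivalently, a compound minor second: a minor second plus an octave.)

minor 9th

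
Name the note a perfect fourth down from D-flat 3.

Counting four letter names down from D lands on A.
A perfect fourth is 5 semitones; 5 semitones down from Db3 gives Ab2.

A-flat 2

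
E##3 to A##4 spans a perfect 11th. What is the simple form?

P4

Each octave removed subtracts seven from the number: 11 − 7 = 4.
So a perfect eleventh is an octave plus a perfect fourth. The quality is unchanged.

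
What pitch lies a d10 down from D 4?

B-sharp 2

Counting three letter names plus an octave down from D lands on B.
A diminished tenth is 14 semitones; 14 semitones down from D4 gives B#2.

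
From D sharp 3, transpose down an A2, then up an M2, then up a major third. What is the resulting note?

Down an augmented second from D#3: C3 (3 semitones down).
A major second up from C3 is D3.
Up a major third from D3: F#3 (4 semitones up).

F sharp 3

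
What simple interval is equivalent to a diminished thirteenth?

diminished 6th

Each octave removed subtracts seven from the number: 13 − 7 = 6.
That makes a diminished thirteenth a compound diminished sixth — an octave plus a diminished sixth.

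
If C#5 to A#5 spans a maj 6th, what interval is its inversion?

Inverted interval numbers add to nine, so a sixth pairs with a third (6 + 3 = 9).
The quality also flips — major becomes minor — giving a minor third.

minor 3rd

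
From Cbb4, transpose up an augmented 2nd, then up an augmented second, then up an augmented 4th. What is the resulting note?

A#4

An augmented second up from Cbb4 is Db4.
Up an augmented second from Db4: E4 (3 semitones up).
An augmented fourth up from E4 is A#4.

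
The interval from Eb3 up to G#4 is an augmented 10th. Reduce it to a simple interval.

augmented 3rd

Take out an octave (7 from the number): 10 − 7 = 3.
That makes an augmented tenth a compound augmented third — an octave plus an augmented third.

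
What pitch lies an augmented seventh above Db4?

C#5

The seventh takes the letter from D up to C.
An augmented seventh is 12 semitones; 12 semitones up from Db4 gives C#5.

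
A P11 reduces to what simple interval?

Each octave removed subtracts seven from the number: 11 − 7 = 4.
So a perfect eleventh is an octave plus a perfect fourth. The quality is unchanged.

perfect fourth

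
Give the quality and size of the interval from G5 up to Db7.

G to D spans five letter names (G-A-B-C-D), plus an octave: a twelfth.
The perfect twelfth is 19 semitones; here we have 18, one semitone narrower: diminished.
(Equivalently, a compound diminished fifth: a diminished fifth plus an octave.)

diminished 12th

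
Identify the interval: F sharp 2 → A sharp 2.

F to A spans three letter names (F-G-A), so the interval is some kind of third.
Counting semitones, F#2→A#2 is 4, which is the major third.

major 3rd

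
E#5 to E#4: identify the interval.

perfect octave

Descending from E#5 to E#4 is the same interval as ascending E#4 to E#5.
E to E is the same letter name, plus an octave, so the interval is some kind of octave.
The perfect octave spans 12 semitones, and E#4 to E#5 is exactly 12 semitones — so this is a perfect octave.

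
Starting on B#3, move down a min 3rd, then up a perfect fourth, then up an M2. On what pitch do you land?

A minor third down from B#3 is G##3.
A perfect fourth up from G##3 is C##4.
Up a major second from C##4: D##4 (2 semitones up).

D##4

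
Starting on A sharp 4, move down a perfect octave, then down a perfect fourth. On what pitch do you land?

A#4 down a perfect octave → A#3 (12 semitones).
A perfect fourth down from A#3 is E#3.

E sharp 3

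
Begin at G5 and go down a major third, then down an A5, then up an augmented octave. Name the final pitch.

Ab5

A major third down from G5 is Eb5.
An augmented fifth down from Eb5 is Abb4.
An augmented octave up from Abb4 is Ab5.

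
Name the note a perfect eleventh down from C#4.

G#2

Counting four letter names plus an octave down from C lands on G.
A perfect eleventh spans 17 semitones, so from C#4 the target pitch is G#2.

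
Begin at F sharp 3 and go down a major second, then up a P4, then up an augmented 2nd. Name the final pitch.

A major second down from F#3 is E3.
Up a perfect fourth from E3: A3 (5 semitones up).
A3 up an augmented second → B#3 (3 semitones).

B sharp 3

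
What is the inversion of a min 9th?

First reduce the compound minor ninth to its simple form, a minor second.
Inverted interval numbers add to nine, so a second pairs with a seventh (2 + 7 = 9).
Quality inverts too: minor becomes major. That makes the inversion a major seventh.

M7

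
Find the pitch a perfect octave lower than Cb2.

Cb1

For an octave the letter name doesn't change: still C, an octave down.
A perfect octave spans 12 semitones, so from Cb2 the target pitch is Cb1.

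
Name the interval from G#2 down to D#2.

perfect 4th

Descending from G#2 to D#2 is the same interval as ascending D#2 to G#2.
D to G spans four letter names (D-E-F-G): a fourth.
Counting semitones, D#2→G#2 is 5, which is the perfect fourth.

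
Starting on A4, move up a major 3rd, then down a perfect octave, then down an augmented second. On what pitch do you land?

Bb3

A major third up from A4 is C#5.
Down a perfect octave from C#5: C#4 (12 semitones down).
Down an augmented second from C#4: Bb3 (3 semitones down).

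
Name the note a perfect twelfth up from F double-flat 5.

C double-flat 7

The twelfth's letter: F up five letter names plus an octave → C.
Moving 19 semitones up from Fbb5 (the size of a perfect twelfth) reaches Cbb7.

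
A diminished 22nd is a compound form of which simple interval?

Each octave removed subtracts seven from the number: 22 − 14 = 8.
So a diminished twenty-second is 2 octaves plus a diminished octave. The quality is unchanged.

d8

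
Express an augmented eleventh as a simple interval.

augmented fourth

Each octave removed subtracts seven from the number: 11 − 7 = 4.
That makes an augmented eleventh a compound augmented fourth — an octave plus an augmented fourth.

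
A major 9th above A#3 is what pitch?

B#4

Two letters up from A (plus an octave) reaches B.
Moving 14 semitones up from A#3 (the size of a major ninth) reaches B#4.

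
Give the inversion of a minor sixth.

major 3rd

Interval numbers invert to sum to nine: 6 + 3 = 9, so a sixth inverts to a third.
The quality also flips — minor becomes major — giving a major third.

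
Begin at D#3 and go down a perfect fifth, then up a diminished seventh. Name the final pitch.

Down a perfect fifth from D#3: G#2 (7 semitones down).
G#2 up a diminished seventh → F3 (9 semitones).

F3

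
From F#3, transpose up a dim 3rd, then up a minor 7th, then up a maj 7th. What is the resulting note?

F5

Up a diminished third from F#3: Ab3 (2 semitones up).
Ab3 up a minor seventh → Gb4 (10 semitones).
Up a major seventh from Gb4: F5 (11 semitones up).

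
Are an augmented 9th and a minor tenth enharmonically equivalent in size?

Yes

An augmented ninth = 15 semitones = a minor tenth; enharmonically equal.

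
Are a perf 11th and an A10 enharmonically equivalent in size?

A perfect eleventh = 17 semitones = an augmented tenth; enharmonically equal.

Yes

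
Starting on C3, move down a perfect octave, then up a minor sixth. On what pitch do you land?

Down a perfect octave from C3: C2 (12 semitones down).
A minor sixth up from C2 is Ab2.

Ab2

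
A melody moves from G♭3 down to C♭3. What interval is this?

P5

Descending from Gb3 to Cb3 is the same interval as ascending Cb3 to Gb3.
C to G spans five letter names (C-D-E-F-G), so the interval is some kind of fifth.
Cb3 to Gb3 is 7 semitones, matching the perfect fifth exactly, so the quality is perfect.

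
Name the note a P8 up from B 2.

B 3

For an octave the letter name doesn't change: still B, an octave up.
A perfect octave spans 12 semitones, so from B2 the target pitch is B3.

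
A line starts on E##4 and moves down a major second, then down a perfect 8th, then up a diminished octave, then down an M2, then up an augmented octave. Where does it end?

Down a major second from E##4: D##4 (2 semitones down).
Down a perfect octave from D##4: D##3 (12 semitones down).
Up a diminished octave from D##3: D#4 (11 semitones up).
Down a major second from D#4: C#4 (2 semitones down).
An augmented octave up from C#4 is C##5.

C##5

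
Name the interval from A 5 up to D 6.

A to D spans four letter names (A-B-C-D): a fourth.
The perfect fourth spans 5 semitones, and A5 to D6 is exactly 5 semitones — so this is a perfect fourth.

perfect 4th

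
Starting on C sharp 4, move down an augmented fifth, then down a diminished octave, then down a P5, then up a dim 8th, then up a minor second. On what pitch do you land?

C#4 down an augmented fifth → F3 (8 semitones).
A diminished octave down from F3 is F#2.
Down a perfect fifth from F#2: B1 (7 semitones down).
Up a diminished octave from B1: Bb2 (11 semitones up).
A minor second up from Bb2 is Cb3.

C flat 3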